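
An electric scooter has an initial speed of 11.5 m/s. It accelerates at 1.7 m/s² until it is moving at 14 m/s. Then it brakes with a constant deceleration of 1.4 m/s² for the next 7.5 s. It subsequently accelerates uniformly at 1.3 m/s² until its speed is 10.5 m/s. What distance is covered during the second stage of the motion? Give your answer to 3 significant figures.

Phase 1 (accelerating): v₀ = 11.5 m/s, a = 1.7 m/s².
v = v₀ + at → t = (14 − 11.5) / 1.7 = 1.47 s
v² = v₀² + 2aΔx → Δx = (14² − 11.5²)/(2·1.7) = 18.8 m

Phase 2 (decelerating): v₀ = 14.0 m/s, a = -1.4 m/s².
v = v₀ + at = 14.0 + (-1.4)(7.5) = 3.50 m/s
Δx = v₀t + ½at² = 14.0·7.5 + 0.5·-1.4·7.5² = 65.6 m
Distance in phase 2 = 65.6 m

65.6 m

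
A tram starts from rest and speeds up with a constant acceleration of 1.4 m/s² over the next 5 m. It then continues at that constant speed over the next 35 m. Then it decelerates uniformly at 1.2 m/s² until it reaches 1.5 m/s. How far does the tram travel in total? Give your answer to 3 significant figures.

Phase 1 (accelerating): v₀ = 0 m/s, a = 1.4 m/s².
v² = v₀² + 2aΔx = 0² + 2·1.4·5 = 14.0 → v = 3.74 m/s
t = (v − v₀)/a = (3.74 − 0)/1.4 = 2.67 s

Phase 2 (constant speed): v₀ = 3.74 m/s, a = 0 m/s².
Constant speed: t = d/v = 35/3.74 = 9.35 s

Phase 3 (decelerating): v₀ = 3.74 m/s, a = -1.2 m/s².
v = v₀ + at → t = (1.5 − 3.74) / -1.2 = 1.87 s
v² = v₀² + 2aΔx → Δx = (1.5² − 3.74²)/(2·-1.2) = 4.90 m
Total distance = 5.00 + 35.0 + 4.90 = 44.9 m

44.9 m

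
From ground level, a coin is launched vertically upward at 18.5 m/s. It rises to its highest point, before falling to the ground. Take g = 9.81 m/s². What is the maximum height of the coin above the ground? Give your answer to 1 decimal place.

Phase 1 (rising): v₀ = 18.5 m/s, a = -9.81 m/s².
v = v₀ + at → t = (0 − 18.5) / -9.81 = 1.89 s
v² = v₀² + 2aΔx → Δx = (0² − 18.5²)/(2·-9.81) = 17.4 m
Maximum height = 17.4 m

17.4 m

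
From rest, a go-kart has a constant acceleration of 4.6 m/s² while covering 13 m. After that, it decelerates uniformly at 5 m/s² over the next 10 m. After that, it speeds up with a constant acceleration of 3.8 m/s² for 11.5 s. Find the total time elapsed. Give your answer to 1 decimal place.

15.2 s

Phase 1 (accelerating): v₀ = 0 m/s, a = 4.6 m/s².
v² = v₀² + 2aΔx = 0² + 2·4.6·13 = 120 → v = 10.9 m/s
t = (v − v₀)/a = (10.9 − 0)/4.6 = 2.38 s

Phase 2 (decelerating): v₀ = 10.9 m/s, a = -5 m/s².
v² = v₀² + 2aΔx = 10.9² + 2·-5·10 = 19.6 → v = 4.43 m/s
t = (v − v₀)/a = (4.43 − 10.9)/-5 = 1.30 s

Phase 3 (accelerating): v₀ = 4.43 m/s, a = 3.8 m/s².
v = v₀ + at = 4.43 + (3.8)(11.5) = 48.1 m/s
Δx = v₀t + ½at² = 4.43·11.5 + 0.5·3.8·11.5² = 302 m
Total time = 2.38 + 1.30 + 11.5 = 15.2 s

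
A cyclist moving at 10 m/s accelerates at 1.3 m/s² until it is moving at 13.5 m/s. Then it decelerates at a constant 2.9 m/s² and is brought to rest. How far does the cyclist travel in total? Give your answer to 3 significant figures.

Phase 1 (accelerating): v₀ = 10.0 m/s, a = 1.3 m/s².
v = v₀ + at → t = (13.5 − 10.0) / 1.3 = 2.69 s
v² = v₀² + 2aΔx → Δx = (13.5² − 10.0²)/(2·1.3) = 31.6 m

Phase 2 (decelerating): v₀ = 13.5 m/s, a = -2.9 m/s².
v = v₀ + at → t = (0 − 13.5) / -2.9 = 4.66 s
v² = v₀² + 2aΔx → Δx = (0² − 13.5²)/(2·-2.9) = 31.4 m
Total distance = 31.6 + 31.4 = 63.1 m

63.1 m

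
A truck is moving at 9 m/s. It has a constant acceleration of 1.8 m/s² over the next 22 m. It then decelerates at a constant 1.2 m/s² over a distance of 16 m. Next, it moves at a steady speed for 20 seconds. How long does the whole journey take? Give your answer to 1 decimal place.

Phase 1 (accelerating): v₀ = 9.00 m/s, a = 1.8 m/s².
v² = v₀² + 2aΔx = 9.00² + 2·1.8·22 = 160 → v = 12.7 m/s
t = (v − v₀)/a = (12.7 − 9.00)/1.8 = 2.03 s

Phase 2 (decelerating): v₀ = 12.7 m/s, a = -1.2 m/s².
v² = v₀² + 2aΔx = 12.7² + 2·-1.2·16 = 122 → v = 11.0 m/s
t = (v − v₀)/a = (11.0 − 12.7)/-1.2 = 1.35 s

Phase 3 (constant speed): v₀ = 11.0 m/s, a = 0 m/s².
v = v₀ + at = 11.0 + (0)(20) = 11.0 m/s
Δx = v₀t + ½at² = 11.0·20 + 0.5·0·20² = 221 m
Total time = 2.03 + 1.35 + 20.0 = 23.4 s

23.4 s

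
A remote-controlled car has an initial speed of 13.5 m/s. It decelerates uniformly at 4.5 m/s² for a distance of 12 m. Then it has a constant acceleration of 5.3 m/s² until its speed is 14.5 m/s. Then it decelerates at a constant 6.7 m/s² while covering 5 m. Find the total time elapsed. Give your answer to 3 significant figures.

2.57 s

Phase 1 (decelerating): v₀ = 13.5 m/s, a = -4.5 m/s².
v² = v₀² + 2aΔx = 13.5² + 2·-4.5·12 = 74.2 → v = 8.62 m/s
t = (v − v₀)/a = (8.62 − 13.5)/-4.5 = 1.09 s

Phase 2 (accelerating): v₀ = 8.62 m/s, a = 5.3 m/s².
v = v₀ + at → t = (14.5 − 8.62) / 5.3 = 1.11 s
v² = v₀² + 2aΔx → Δx = (14.5² − 8.62²)/(2·5.3) = 12.8 m

Phase 3 (decelerating): v₀ = 14.5 m/s, a = -6.7 m/s².
v² = v₀² + 2aΔx = 14.5² + 2·-6.7·5 = 143 → v = 12.0 m/s
t = (v − v₀)/a = (12.0 − 14.5)/-6.7 = 0.378 s
Total time = 1.09 + 1.11 + 0.378 = 2.57 s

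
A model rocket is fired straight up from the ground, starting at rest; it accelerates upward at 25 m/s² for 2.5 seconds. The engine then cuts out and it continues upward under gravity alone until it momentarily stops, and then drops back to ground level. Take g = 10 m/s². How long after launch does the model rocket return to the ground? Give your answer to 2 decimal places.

16.15 s

Phase 1 (powered ascent): v₀ = 0 m/s, a = 25 m/s².
v = v₀ + at = 0 + (25)(2.5) = 62.5 m/s
Δx = v₀t + ½at² = 0·2.5 + 0.5·25·2.5² = 78.1 m

Phase 2 (coasting upward): v₀ = 62.5 m/s, a = -10 m/s².
v = v₀ + at → t = (0 − 62.5) / -10 = 6.25 s
v² = v₀² + 2aΔx → Δx = (0² − 62.5²)/(2·-10) = 195 m

Phase 3 (free fall): v₀ = 0 m/s, a = -10 m/s².
Falls 273 m from rest: t = √(2·273/10) = 7.40 s; v = g·t = 74.0 m/s.
Total time = 2.50 + 6.25 + 7.40 = 16.1 s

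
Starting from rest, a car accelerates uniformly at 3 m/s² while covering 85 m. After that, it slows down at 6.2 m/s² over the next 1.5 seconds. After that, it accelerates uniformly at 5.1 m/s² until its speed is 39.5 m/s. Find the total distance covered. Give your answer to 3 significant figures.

248 m

Phase 1 (accelerating): v₀ = 0 m/s, a = 3 m/s².
v² = v₀² + 2aΔx = 0² + 2·3·85 = 510 → v = 22.6 m/s
t = (v − v₀)/a = (22.6 − 0)/3 = 7.53 s

Phase 2 (decelerating): v₀ = 22.6 m/s, a = -6.2 m/s².
v = v₀ + at = 22.6 + (-6.2)(1.5) = 13.3 m/s
Δx = v₀t + ½at² = 22.6·1.5 + 0.5·-6.2·1.5² = 26.9 m

Phase 3 (accelerating): v₀ = 13.3 m/s, a = 5.1 m/s².
v = v₀ + at → t = (39.5 − 13.3) / 5.1 = 5.14 s
v² = v₀² + 2aΔx → Δx = (39.5² − 13.3²)/(2·5.1) = 136 m
Total distance = 85.0 + 26.9 + 136 = 248 m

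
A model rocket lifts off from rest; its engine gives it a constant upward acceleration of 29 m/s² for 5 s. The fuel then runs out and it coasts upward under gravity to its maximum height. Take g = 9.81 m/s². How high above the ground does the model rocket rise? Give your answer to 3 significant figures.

Phase 1 (powered ascent): v₀ = 0 m/s, a = 29 m/s².
v = v₀ + at = 0 + (29)(5) = 145 m/s
Δx = v₀t + ½at² = 0·5 + 0.5·29·5² = 362 m

Phase 2 (coasting upward): v₀ = 145 m/s, a = -9.81 m/s².
v = v₀ + at → t = (0 − 145) / -9.81 = 14.8 s
v² = v₀² + 2aΔx → Δx = (0² − 145²)/(2·-9.81) = 1070 m
Maximum height = 362 + 1070 = 1430 m

1430 m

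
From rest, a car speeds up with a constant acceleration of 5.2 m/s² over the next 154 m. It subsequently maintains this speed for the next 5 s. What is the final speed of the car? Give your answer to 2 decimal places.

40.02 m/s

Phase 1 (accelerating): v₀ = 0 m/s, a = 5.2 m/s².
v² = v₀² + 2aΔx = 0² + 2·5.2·154 = 1600 → v = 40.0 m/s
t = (v − v₀)/a = (40.0 − 0)/5.2 = 7.70 s

Phase 2 (constant speed): v₀ = 40.0 m/s, a = 0 m/s².
v = v₀ + at = 40.0 + (0)(5) = 40.0 m/s
Δx = v₀t + ½at² = 40.0·5 + 0.5·0·5² = 200 m
Final speed = 40.0 m/s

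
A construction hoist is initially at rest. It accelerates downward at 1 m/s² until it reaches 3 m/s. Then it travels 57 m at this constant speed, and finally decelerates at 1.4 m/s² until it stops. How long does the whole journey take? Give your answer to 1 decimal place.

24.1 s

Phase 1 (accelerating): v₀ = 0 m/s, a = 1 m/s².
v = v₀ + at → t = (3 − 0) / 1 = 3.00 s
v² = v₀² + 2aΔx → Δx = (3² − 0²)/(2·1) = 4.50 m

Phase 2 (constant speed): v₀ = 3.00 m/s, a = 0 m/s².
Constant speed: t = d/v = 57/3.00 = 19.0 s

Phase 3 (decelerating): v₀ = 3.00 m/s, a = -1.4 m/s².
v = v₀ + at → t = (0 − 3.00) / -1.4 = 2.14 s
v² = v₀² + 2aΔx → Δx = (0² − 3.00²)/(2·-1.4) = 3.21 m
Total time = 3.00 + 19.0 + 2.14 = 24.1 s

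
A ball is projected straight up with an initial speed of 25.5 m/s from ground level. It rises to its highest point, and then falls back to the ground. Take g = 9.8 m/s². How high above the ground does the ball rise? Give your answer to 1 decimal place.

Phase 1 (rising): v₀ = 25.5 m/s, a = -9.8 m/s².
v = v₀ + at → t = (0 − 25.5) / -9.8 = 2.60 s
v² = v₀² + 2aΔx → Δx = (0² − 25.5²)/(2·-9.8) = 33.2 m
Maximum height = 33.2 m

33.2 m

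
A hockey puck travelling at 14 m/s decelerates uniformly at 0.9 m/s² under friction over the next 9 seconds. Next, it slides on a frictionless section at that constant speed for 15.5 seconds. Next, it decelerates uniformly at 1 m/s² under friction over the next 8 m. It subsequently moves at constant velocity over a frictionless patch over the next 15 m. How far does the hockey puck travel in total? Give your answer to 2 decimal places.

Phase 1 (decelerating): v₀ = 14.0 m/s, a = -0.9 m/s².
v = v₀ + at = 14.0 + (-0.9)(9) = 5.90 m/s
Δx = v₀t + ½at² = 14.0·9 + 0.5·-0.9·9² = 89.6 m

Phase 2 (constant speed): v₀ = 5.90 m/s, a = 0 m/s².
v = v₀ + at = 5.90 + (0)(15.5) = 5.90 m/s
Δx = v₀t + ½at² = 5.90·15.5 + 0.5·0·15.5² = 91.5 m

Phase 3 (decelerating): v₀ = 5.90 m/s, a = -1 m/s².
v² = v₀² + 2aΔx = 5.90² + 2·-1·8 = 18.8 → v = 4.34 m/s
t = (v − v₀)/a = (4.34 − 5.90)/-1 = 1.56 s

Phase 4 (constant speed): v₀ = 4.34 m/s, a = 0 m/s².
Constant speed: t = d/v = 15/4.34 = 3.46 s
Total distance = 89.6 + 91.5 + 8.00 + 15.0 = 204 m

204.00 m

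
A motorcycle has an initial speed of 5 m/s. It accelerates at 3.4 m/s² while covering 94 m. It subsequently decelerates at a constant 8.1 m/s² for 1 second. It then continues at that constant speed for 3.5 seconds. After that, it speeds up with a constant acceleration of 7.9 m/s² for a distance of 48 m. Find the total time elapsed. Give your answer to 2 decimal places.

12.51 s

Phase 1 (accelerating): v₀ = 5.00 m/s, a = 3.4 m/s².
v² = v₀² + 2aΔx = 5.00² + 2·3.4·94 = 664 → v = 25.8 m/s
t = (v − v₀)/a = (25.8 − 5.00)/3.4 = 6.11 s

Phase 2 (decelerating): v₀ = 25.8 m/s, a = -8.1 m/s².
v = v₀ + at = 25.8 + (-8.1)(1) = 17.7 m/s
Δx = v₀t + ½at² = 25.8·1 + 0.5·-8.1·1² = 21.7 m

Phase 3 (constant speed): v₀ = 17.7 m/s, a = 0 m/s².
v = v₀ + at = 17.7 + (0)(3.5) = 17.7 m/s
Δx = v₀t + ½at² = 17.7·3.5 + 0.5·0·3.5² = 61.9 m

Phase 4 (accelerating): v₀ = 17.7 m/s, a = 7.9 m/s².
v² = v₀² + 2aΔx = 17.7² + 2·7.9·48 = 1070 → v = 32.7 m/s
t = (v − v₀)/a = (32.7 − 17.7)/7.9 = 1.91 s
Total time = 6.11 + 1.00 + 3.50 + 1.91 = 12.5 s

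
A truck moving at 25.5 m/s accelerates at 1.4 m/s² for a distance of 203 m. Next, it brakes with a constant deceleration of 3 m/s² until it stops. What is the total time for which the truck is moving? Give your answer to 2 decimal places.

Phase 1 (accelerating): v₀ = 25.5 m/s, a = 1.4 m/s².
v² = v₀² + 2aΔx = 25.5² + 2·1.4·203 = 1220 → v = 34.9 m/s
t = (v − v₀)/a = (34.9 − 25.5)/1.4 = 6.72 s

Phase 2 (decelerating): v₀ = 34.9 m/s, a = -3 m/s².
v = v₀ + at → t = (0 − 34.9) / -3 = 11.6 s
v² = v₀² + 2aΔx → Δx = (0² − 34.9²)/(2·-3) = 203 m
Total time = 6.72 + 11.6 = 18.4 s

18.36 s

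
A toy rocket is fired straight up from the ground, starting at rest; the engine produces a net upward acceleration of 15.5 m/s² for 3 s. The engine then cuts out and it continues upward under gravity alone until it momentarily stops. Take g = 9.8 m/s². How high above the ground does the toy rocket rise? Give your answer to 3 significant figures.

180 m

Phase 1 (powered ascent): v₀ = 0 m/s, a = 15.5 m/s².
v = v₀ + at = 0 + (15.5)(3) = 46.5 m/s
Δx = v₀t + ½at² = 0·3 + 0.5·15.5·3² = 69.8 m

Phase 2 (coasting upward): v₀ = 46.5 m/s, a = -9.8 m/s².
v = v₀ + at → t = (0 − 46.5) / -9.8 = 4.74 s
v² = v₀² + 2aΔx → Δx = (0² − 46.5²)/(2·-9.8) = 110 m
Maximum height = 69.8 + 110 = 180 m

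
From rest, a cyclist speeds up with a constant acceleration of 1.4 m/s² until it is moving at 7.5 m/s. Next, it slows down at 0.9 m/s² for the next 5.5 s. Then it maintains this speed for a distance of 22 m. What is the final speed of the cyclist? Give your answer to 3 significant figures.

Phase 1 (accelerating): v₀ = 0 m/s, a = 1.4 m/s².
v = v₀ + at → t = (7.5 − 0) / 1.4 = 5.36 s
v² = v₀² + 2aΔx → Δx = (7.5² − 0²)/(2·1.4) = 20.1 m

Phase 2 (decelerating): v₀ = 7.50 m/s, a = -0.9 m/s².
v = v₀ + at = 7.50 + (-0.9)(5.5) = 2.55 m/s
Δx = v₀t + ½at² = 7.50·5.5 + 0.5·-0.9·5.5² = 27.6 m

Phase 3 (constant speed): v₀ = 2.55 m/s, a = 0 m/s².
Constant speed: t = d/v = 22/2.55 = 8.63 s
Final speed = 2.55 m/s

2.55 m/s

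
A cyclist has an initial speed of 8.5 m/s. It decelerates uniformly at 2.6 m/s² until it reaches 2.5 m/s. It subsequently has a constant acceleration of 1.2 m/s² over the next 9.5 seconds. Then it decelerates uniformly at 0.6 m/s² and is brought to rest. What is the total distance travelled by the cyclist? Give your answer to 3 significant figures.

Phase 1 (decelerating): v₀ = 8.50 m/s, a = -2.6 m/s².
v = v₀ + at → t = (2.5 − 8.50) / -2.6 = 2.31 s
v² = v₀² + 2aΔx → Δx = (2.5² − 8.50²)/(2·-2.6) = 12.7 m

Phase 2 (accelerating): v₀ = 2.50 m/s, a = 1.2 m/s².
v = v₀ + at = 2.50 + (1.2)(9.5) = 13.9 m/s
Δx = v₀t + ½at² = 2.50·9.5 + 0.5·1.2·9.5² = 77.9 m

Phase 3 (decelerating): v₀ = 13.9 m/s, a = -0.6 m/s².
v = v₀ + at → t = (0 − 13.9) / -0.6 = 23.2 s
v² = v₀² + 2aΔx → Δx = (0² − 13.9²)/(2·-0.6) = 161 m
Total distance = 12.7 + 77.9 + 161 = 252 m

252 m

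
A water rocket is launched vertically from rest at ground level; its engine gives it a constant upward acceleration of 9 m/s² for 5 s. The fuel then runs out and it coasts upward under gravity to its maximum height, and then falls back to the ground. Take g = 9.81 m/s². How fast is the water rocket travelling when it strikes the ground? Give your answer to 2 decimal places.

Phase 1 (powered ascent): v₀ = 0 m/s, a = 9 m/s².
v = v₀ + at = 0 + (9)(5) = 45.0 m/s
Δx = v₀t + ½at² = 0·5 + 0.5·9·5² = 112 m

Phase 2 (coasting upward): v₀ = 45.0 m/s, a = -9.81 m/s².
v = v₀ + at → t = (0 − 45.0) / -9.81 = 4.59 s
v² = v₀² + 2aΔx → Δx = (0² − 45.0²)/(2·-9.81) = 103 m

Phase 3 (free fall): v₀ = 0 m/s, a = -9.81 m/s².
Falls 216 m from rest: t = √(2·216/9.81) = 6.63 s; v = g·t = 65.1 m/s.
Impact speed = 65.1 m/s

65.06 m/s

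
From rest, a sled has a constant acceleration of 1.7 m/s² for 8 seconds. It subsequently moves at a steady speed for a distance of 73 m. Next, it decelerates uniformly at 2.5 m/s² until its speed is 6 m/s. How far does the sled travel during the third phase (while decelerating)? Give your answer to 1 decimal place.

Phase 1 (accelerating): v₀ = 0 m/s, a = 1.7 m/s².
v = v₀ + at = 0 + (1.7)(8) = 13.6 m/s
Δx = v₀t + ½at² = 0·8 + 0.5·1.7·8² = 54.4 m

Phase 2 (constant speed): v₀ = 13.6 m/s, a = 0 m/s².
Constant speed: t = d/v = 73/13.6 = 5.37 s

Phase 3 (decelerating): v₀ = 13.6 m/s, a = -2.5 m/s².
v = v₀ + at → t = (6 − 13.6) / -2.5 = 3.04 s
v² = v₀² + 2aΔx → Δx = (6² − 13.6²)/(2·-2.5) = 29.8 m
Distance in phase 3 = 29.8 m

29.8 m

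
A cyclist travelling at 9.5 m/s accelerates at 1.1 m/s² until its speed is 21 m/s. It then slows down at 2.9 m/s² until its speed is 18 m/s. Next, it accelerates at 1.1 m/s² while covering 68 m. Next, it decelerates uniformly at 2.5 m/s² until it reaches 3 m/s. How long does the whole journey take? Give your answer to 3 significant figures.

Phase 1 (accelerating): v₀ = 9.50 m/s, a = 1.1 m/s².
v = v₀ + at → t = (21 − 9.50) / 1.1 = 10.5 s
v² = v₀² + 2aΔx → Δx = (21² − 9.50²)/(2·1.1) = 159 m

Phase 2 (decelerating): v₀ = 21.0 m/s, a = -2.9 m/s².
v = v₀ + at → t = (18 − 21.0) / -2.9 = 1.03 s
v² = v₀² + 2aΔx → Δx = (18² − 21.0²)/(2·-2.9) = 20.2 m

Phase 3 (accelerating): v₀ = 18.0 m/s, a = 1.1 m/s².
v² = v₀² + 2aΔx = 18.0² + 2·1.1·68 = 474 → v = 21.8 m/s
t = (v − v₀)/a = (21.8 − 18.0)/1.1 = 3.42 s

Phase 4 (decelerating): v₀ = 21.8 m/s, a = -2.5 m/s².
v = v₀ + at → t = (3 − 21.8) / -2.5 = 7.50 s
v² = v₀² + 2aΔx → Δx = (3² − 21.8²)/(2·-2.5) = 92.9 m
Total time = 10.5 + 1.03 + 3.42 + 7.50 = 22.4 s

22.4 s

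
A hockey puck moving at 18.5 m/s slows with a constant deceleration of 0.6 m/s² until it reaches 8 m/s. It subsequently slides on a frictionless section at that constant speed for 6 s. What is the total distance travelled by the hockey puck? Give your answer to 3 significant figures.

Phase 1 (decelerating): v₀ = 18.5 m/s, a = -0.6 m/s².
v = v₀ + at → t = (8 − 18.5) / -0.6 = 17.5 s
v² = v₀² + 2aΔx → Δx = (8² − 18.5²)/(2·-0.6) = 232 m

Phase 2 (constant speed): v₀ = 8.00 m/s, a = 0 m/s².
v = v₀ + at = 8.00 + (0)(6) = 8.00 m/s
Δx = v₀t + ½at² = 8.00·6 + 0.5·0·6² = 48.0 m
Total distance = 232 + 48.0 = 280 m

280 m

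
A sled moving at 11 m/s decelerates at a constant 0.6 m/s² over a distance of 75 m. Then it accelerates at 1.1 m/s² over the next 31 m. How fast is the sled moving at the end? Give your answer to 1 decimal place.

10.0 m/s

Phase 1 (decelerating): v₀ = 11.0 m/s, a = -0.6 m/s².
v² = v₀² + 2aΔx = 11.0² + 2·-0.6·75 = 31.0 → v = 5.57 m/s
t = (v − v₀)/a = (5.57 − 11.0)/-0.6 = 9.05 s

Phase 2 (accelerating): v₀ = 5.57 m/s, a = 1.1 m/s².
v² = v₀² + 2aΔx = 5.57² + 2·1.1·31 = 99.2 → v = 9.96 m/s
t = (v − v₀)/a = (9.96 − 5.57)/1.1 = 3.99 s
Final speed = 9.96 m/s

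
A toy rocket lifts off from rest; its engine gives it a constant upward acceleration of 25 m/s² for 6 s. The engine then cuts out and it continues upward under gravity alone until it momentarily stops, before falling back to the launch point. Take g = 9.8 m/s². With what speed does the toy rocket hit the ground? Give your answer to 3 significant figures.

Phase 1 (powered ascent): v₀ = 0 m/s, a = 25 m/s².
v = v₀ + at = 0 + (25)(6) = 150 m/s
Δx = v₀t + ½at² = 0·6 + 0.5·25·6² = 450 m

Phase 2 (coasting upward): v₀ = 150 m/s, a = -9.8 m/s².
v = v₀ + at → t = (0 − 150) / -9.8 = 15.3 s
v² = v₀² + 2aΔx → Δx = (0² − 150²)/(2·-9.8) = 1150 m

Phase 3 (free fall): v₀ = 0 m/s, a = -9.8 m/s².
Falls 1600 m from rest: t = √(2·1600/9.8) = 18.1 s; v = g·t = 177 m/s.
Impact speed = 177 m/s

177 m/s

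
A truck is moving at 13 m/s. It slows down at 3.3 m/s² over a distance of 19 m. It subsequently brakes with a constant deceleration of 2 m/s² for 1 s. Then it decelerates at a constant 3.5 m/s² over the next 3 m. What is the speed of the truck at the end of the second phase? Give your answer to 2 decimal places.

4.60 m/s

Phase 1 (decelerating): v₀ = 13.0 m/s, a = -3.3 m/s².
v² = v₀² + 2aΔx = 13.0² + 2·-3.3·19 = 43.6 → v = 6.60 m/s
t = (v − v₀)/a = (6.60 − 13.0)/-3.3 = 1.94 s

Phase 2 (decelerating): v₀ = 6.60 m/s, a = -2 m/s².
v = v₀ + at = 6.60 + (-2)(1) = 4.60 m/s
Δx = v₀t + ½at² = 6.60·1 + 0.5·-2·1² = 5.60 m
Speed at end of phase 2 = 4.60 m/s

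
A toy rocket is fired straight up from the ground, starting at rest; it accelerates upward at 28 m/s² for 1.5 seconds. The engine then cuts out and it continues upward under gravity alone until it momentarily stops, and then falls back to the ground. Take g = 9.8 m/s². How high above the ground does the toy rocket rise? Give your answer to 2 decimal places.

Phase 1 (powered ascent): v₀ = 0 m/s, a = 28 m/s².
v = v₀ + at = 0 + (28)(1.5) = 42.0 m/s
Δx = v₀t + ½at² = 0·1.5 + 0.5·28·1.5² = 31.5 m

Phase 2 (coasting upward): v₀ = 42.0 m/s, a = -9.8 m/s².
v = v₀ + at → t = (0 − 42.0) / -9.8 = 4.29 s
v² = v₀² + 2aΔx → Δx = (0² − 42.0²)/(2·-9.8) = 90.0 m
Maximum height = 31.5 + 90.0 = 122 m

121.50 m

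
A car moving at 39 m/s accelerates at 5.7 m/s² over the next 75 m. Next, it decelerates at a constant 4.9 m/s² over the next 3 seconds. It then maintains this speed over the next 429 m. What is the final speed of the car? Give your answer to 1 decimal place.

34.0 m/s

Phase 1 (accelerating): v₀ = 39.0 m/s, a = 5.7 m/s².
v² = v₀² + 2aΔx = 39.0² + 2·5.7·75 = 2380 → v = 48.7 m/s
t = (v − v₀)/a = (48.7 − 39.0)/5.7 = 1.71 s

Phase 2 (decelerating): v₀ = 48.7 m/s, a = -4.9 m/s².
v = v₀ + at = 48.7 + (-4.9)(3) = 34.0 m/s
Δx = v₀t + ½at² = 48.7·3 + 0.5·-4.9·3² = 124 m

Phase 3 (constant speed): v₀ = 34.0 m/s, a = 0 m/s².
Constant speed: t = d/v = 429/34.0 = 12.6 s
Final speed = 34.0 m/s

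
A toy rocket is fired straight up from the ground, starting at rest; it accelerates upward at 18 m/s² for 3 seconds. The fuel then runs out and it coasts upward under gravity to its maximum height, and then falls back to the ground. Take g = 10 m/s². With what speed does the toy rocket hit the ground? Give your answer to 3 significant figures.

Phase 1 (powered ascent): v₀ = 0 m/s, a = 18 m/s².
v = v₀ + at = 0 + (18)(3) = 54.0 m/s
Δx = v₀t + ½at² = 0·3 + 0.5·18·3² = 81.0 m

Phase 2 (coasting upward): v₀ = 54.0 m/s, a = -10 m/s².
v = v₀ + at → t = (0 − 54.0) / -10 = 5.40 s
v² = v₀² + 2aΔx → Δx = (0² − 54.0²)/(2·-10) = 146 m

Phase 3 (free fall): v₀ = 0 m/s, a = -10 m/s².
Falls 227 m from rest: t = √(2·227/10) = 6.73 s; v = g·t = 67.3 m/s.
Impact speed = 67.3 m/s

67.3 m/s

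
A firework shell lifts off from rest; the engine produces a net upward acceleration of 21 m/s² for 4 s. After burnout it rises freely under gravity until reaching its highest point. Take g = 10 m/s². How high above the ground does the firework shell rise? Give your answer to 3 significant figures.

521 m

Phase 1 (powered ascent): v₀ = 0 m/s, a = 21 m/s².
v = v₀ + at = 0 + (21)(4) = 84.0 m/s
Δx = v₀t + ½at² = 0·4 + 0.5·21·4² = 168 m

Phase 2 (coasting upward): v₀ = 84.0 m/s, a = -10 m/s².
v = v₀ + at → t = (0 − 84.0) / -10 = 8.40 s
v² = v₀² + 2aΔx → Δx = (0² − 84.0²)/(2·-10) = 353 m
Maximum height = 168 + 353 = 521 m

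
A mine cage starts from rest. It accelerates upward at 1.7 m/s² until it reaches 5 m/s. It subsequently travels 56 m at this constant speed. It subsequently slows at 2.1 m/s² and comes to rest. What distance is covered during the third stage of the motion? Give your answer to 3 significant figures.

5.95 m

Phase 1 (accelerating): v₀ = 0 m/s, a = 1.7 m/s².
v = v₀ + at → t = (5 − 0) / 1.7 = 2.94 s
v² = v₀² + 2aΔx → Δx = (5² − 0²)/(2·1.7) = 7.35 m

Phase 2 (constant speed): v₀ = 5.00 m/s, a = 0 m/s².
Constant speed: t = d/v = 56/5.00 = 11.2 s

Phase 3 (decelerating): v₀ = 5.00 m/s, a = -2.1 m/s².
v = v₀ + at → t = (0 − 5.00) / -2.1 = 2.38 s
v² = v₀² + 2aΔx → Δx = (0² − 5.00²)/(2·-2.1) = 5.95 m
Distance in phase 3 = 5.95 m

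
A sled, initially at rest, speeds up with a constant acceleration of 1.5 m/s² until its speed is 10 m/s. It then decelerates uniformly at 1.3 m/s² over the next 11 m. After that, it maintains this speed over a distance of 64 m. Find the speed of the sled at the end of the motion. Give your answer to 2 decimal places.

Phase 1 (accelerating): v₀ = 0 m/s, a = 1.5 m/s².
v = v₀ + at → t = (10 − 0) / 1.5 = 6.67 s
v² = v₀² + 2aΔx → Δx = (10² − 0²)/(2·1.5) = 33.3 m

Phase 2 (decelerating): v₀ = 10.0 m/s, a = -1.3 m/s².
v² = v₀² + 2aΔx = 10.0² + 2·-1.3·11 = 71.4 → v = 8.45 m/s
t = (v − v₀)/a = (8.45 − 10.0)/-1.3 = 1.19 s

Phase 3 (constant speed): v₀ = 8.45 m/s, a = 0 m/s².
Constant speed: t = d/v = 64/8.45 = 7.57 s
Final speed = 8.45 m/s

8.45 m/s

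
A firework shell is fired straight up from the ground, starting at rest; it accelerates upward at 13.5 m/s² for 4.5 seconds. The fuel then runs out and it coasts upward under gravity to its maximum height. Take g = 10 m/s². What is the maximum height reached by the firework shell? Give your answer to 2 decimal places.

Phase 1 (powered ascent): v₀ = 0 m/s, a = 13.5 m/s².
v = v₀ + at = 0 + (13.5)(4.5) = 60.8 m/s
Δx = v₀t + ½at² = 0·4.5 + 0.5·13.5·4.5² = 137 m

Phase 2 (coasting upward): v₀ = 60.8 m/s, a = -10 m/s².
v = v₀ + at → t = (0 − 60.8) / -10 = 6.08 s
v² = v₀² + 2aΔx → Δx = (0² − 60.8²)/(2·-10) = 185 m
Maximum height = 137 + 185 = 321 m

321.22 m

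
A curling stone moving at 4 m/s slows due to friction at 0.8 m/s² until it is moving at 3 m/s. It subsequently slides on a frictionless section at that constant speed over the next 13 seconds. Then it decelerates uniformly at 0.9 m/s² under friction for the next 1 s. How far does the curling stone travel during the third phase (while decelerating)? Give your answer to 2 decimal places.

2.55 m

Phase 1 (decelerating): v₀ = 4.00 m/s, a = -0.8 m/s².
v = v₀ + at → t = (3 − 4.00) / -0.8 = 1.25 s
v² = v₀² + 2aΔx → Δx = (3² − 4.00²)/(2·-0.8) = 4.38 m

Phase 2 (constant speed): v₀ = 3.00 m/s, a = 0 m/s².
v = v₀ + at = 3.00 + (0)(13) = 3.00 m/s
Δx = v₀t + ½at² = 3.00·13 + 0.5·0·13² = 39.0 m

Phase 3 (decelerating): v₀ = 3.00 m/s, a = -0.9 m/s².
v = v₀ + at = 3.00 + (-0.9)(1) = 2.10 m/s
Δx = v₀t + ½at² = 3.00·1 + 0.5·-0.9·1² = 2.55 m
Distance in phase 3 = 2.55 m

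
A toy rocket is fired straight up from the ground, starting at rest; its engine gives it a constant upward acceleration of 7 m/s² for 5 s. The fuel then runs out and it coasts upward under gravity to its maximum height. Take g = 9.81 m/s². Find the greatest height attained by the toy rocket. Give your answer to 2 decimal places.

Phase 1 (powered ascent): v₀ = 0 m/s, a = 7 m/s².
v = v₀ + at = 0 + (7)(5) = 35.0 m/s
Δx = v₀t + ½at² = 0·5 + 0.5·7·5² = 87.5 m

Phase 2 (coasting upward): v₀ = 35.0 m/s, a = -9.81 m/s².
v = v₀ + at → t = (0 − 35.0) / -9.81 = 3.57 s
v² = v₀² + 2aΔx → Δx = (0² − 35.0²)/(2·-9.81) = 62.4 m
Maximum height = 87.5 + 62.4 = 150 m

149.94 m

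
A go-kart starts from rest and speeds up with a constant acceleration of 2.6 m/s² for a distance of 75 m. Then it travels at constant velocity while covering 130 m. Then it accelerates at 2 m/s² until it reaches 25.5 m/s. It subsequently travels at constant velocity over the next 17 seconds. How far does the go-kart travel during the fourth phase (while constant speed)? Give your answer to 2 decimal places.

Phase 1 (accelerating): v₀ = 0 m/s, a = 2.6 m/s².
v² = v₀² + 2aΔx = 0² + 2·2.6·75 = 390 → v = 19.7 m/s
t = (v − v₀)/a = (19.7 − 0)/2.6 = 7.60 s

Phase 2 (constant speed): v₀ = 19.7 m/s, a = 0 m/s².
Constant speed: t = d/v = 130/19.7 = 6.58 s

Phase 3 (accelerating): v₀ = 19.7 m/s, a = 2 m/s².
v = v₀ + at → t = (25.5 − 19.7) / 2 = 2.88 s
v² = v₀² + 2aΔx → Δx = (25.5² − 19.7²)/(2·2) = 65.1 m

Phase 4 (constant speed): v₀ = 25.5 m/s, a = 0 m/s².
v = v₀ + at = 25.5 + (0)(17) = 25.5 m/s
Δx = v₀t + ½at² = 25.5·17 + 0.5·0·17² = 434 m
Distance in phase 4 = 434 m

433.50 m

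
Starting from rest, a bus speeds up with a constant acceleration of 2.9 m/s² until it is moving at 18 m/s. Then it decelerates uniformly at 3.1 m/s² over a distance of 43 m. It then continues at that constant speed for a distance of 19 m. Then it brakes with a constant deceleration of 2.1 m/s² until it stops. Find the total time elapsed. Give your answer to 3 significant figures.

15.7 s

Phase 1 (accelerating): v₀ = 0 m/s, a = 2.9 m/s².
v = v₀ + at → t = (18 − 0) / 2.9 = 6.21 s
v² = v₀² + 2aΔx → Δx = (18² − 0²)/(2·2.9) = 55.9 m

Phase 2 (decelerating): v₀ = 18.0 m/s, a = -3.1 m/s².
v² = v₀² + 2aΔx = 18.0² + 2·-3.1·43 = 57.4 → v = 7.58 m/s
t = (v − v₀)/a = (7.58 − 18.0)/-3.1 = 3.36 s

Phase 3 (constant speed): v₀ = 7.58 m/s, a = 0 m/s².
Constant speed: t = d/v = 19/7.58 = 2.51 s

Phase 4 (decelerating): v₀ = 7.58 m/s, a = -2.1 m/s².
v = v₀ + at → t = (0 − 7.58) / -2.1 = 3.61 s
v² = v₀² + 2aΔx → Δx = (0² − 7.58²)/(2·-2.1) = 13.7 m
Total time = 6.21 + 3.36 + 2.51 + 3.61 = 15.7 s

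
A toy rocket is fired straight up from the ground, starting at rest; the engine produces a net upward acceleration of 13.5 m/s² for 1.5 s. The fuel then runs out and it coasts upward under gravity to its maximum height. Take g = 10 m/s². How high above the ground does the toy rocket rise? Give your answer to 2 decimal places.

Phase 1 (powered ascent): v₀ = 0 m/s, a = 13.5 m/s².
v = v₀ + at = 0 + (13.5)(1.5) = 20.2 m/s
Δx = v₀t + ½at² = 0·1.5 + 0.5·13.5·1.5² = 15.2 m

Phase 2 (coasting upward): v₀ = 20.2 m/s, a = -10 m/s².
v = v₀ + at → t = (0 − 20.2) / -10 = 2.02 s
v² = v₀² + 2aΔx → Δx = (0² − 20.2²)/(2·-10) = 20.5 m
Maximum height = 15.2 + 20.5 = 35.7 m

35.69 m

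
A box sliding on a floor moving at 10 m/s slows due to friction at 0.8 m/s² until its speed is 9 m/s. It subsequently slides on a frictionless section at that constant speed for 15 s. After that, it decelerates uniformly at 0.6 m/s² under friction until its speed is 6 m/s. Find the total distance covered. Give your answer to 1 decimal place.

184.4 m

Phase 1 (decelerating): v₀ = 10.0 m/s, a = -0.8 m/s².
v = v₀ + at → t = (9 − 10.0) / -0.8 = 1.25 s
v² = v₀² + 2aΔx → Δx = (9² − 10.0²)/(2·-0.8) = 11.9 m

Phase 2 (constant speed): v₀ = 9.00 m/s, a = 0 m/s².
v = v₀ + at = 9.00 + (0)(15) = 9.00 m/s
Δx = v₀t + ½at² = 9.00·15 + 0.5·0·15² = 135 m

Phase 3 (decelerating): v₀ = 9.00 m/s, a = -0.6 m/s².
v = v₀ + at → t = (6 − 9.00) / -0.6 = 5.00 s
v² = v₀² + 2aΔx → Δx = (6² − 9.00²)/(2·-0.6) = 37.5 m
Total distance = 11.9 + 135 + 37.5 = 184 m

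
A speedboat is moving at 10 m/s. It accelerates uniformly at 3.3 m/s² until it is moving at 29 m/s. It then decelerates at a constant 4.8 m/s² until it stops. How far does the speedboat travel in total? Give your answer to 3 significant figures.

200 m

Phase 1 (accelerating): v₀ = 10.0 m/s, a = 3.3 m/s².
v = v₀ + at → t = (29 − 10.0) / 3.3 = 5.76 s
v² = v₀² + 2aΔx → Δx = (29² − 10.0²)/(2·3.3) = 112 m

Phase 2 (decelerating): v₀ = 29.0 m/s, a = -4.8 m/s².
v = v₀ + at → t = (0 − 29.0) / -4.8 = 6.04 s
v² = v₀² + 2aΔx → Δx = (0² − 29.0²)/(2·-4.8) = 87.6 m
Total distance = 112 + 87.6 = 200 m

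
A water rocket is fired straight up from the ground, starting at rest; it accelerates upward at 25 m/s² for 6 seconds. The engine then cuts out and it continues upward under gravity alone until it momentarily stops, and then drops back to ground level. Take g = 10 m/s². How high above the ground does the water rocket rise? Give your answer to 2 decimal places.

1575.00 m

Phase 1 (powered ascent): v₀ = 0 m/s, a = 25 m/s².
v = v₀ + at = 0 + (25)(6) = 150 m/s
Δx = v₀t + ½at² = 0·6 + 0.5·25·6² = 450 m

Phase 2 (coasting upward): v₀ = 150 m/s, a = -10 m/s².
v = v₀ + at → t = (0 − 150) / -10 = 15.0 s
v² = v₀² + 2aΔx → Δx = (0² − 150²)/(2·-10) = 1120 m
Maximum height = 450 + 1120 = 1580 m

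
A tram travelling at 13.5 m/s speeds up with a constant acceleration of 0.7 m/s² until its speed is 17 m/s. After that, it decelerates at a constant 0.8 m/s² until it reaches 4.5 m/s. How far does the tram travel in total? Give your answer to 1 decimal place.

244.2 m

Phase 1 (accelerating): v₀ = 13.5 m/s, a = 0.7 m/s².
v = v₀ + at → t = (17 − 13.5) / 0.7 = 5.00 s
v² = v₀² + 2aΔx → Δx = (17² − 13.5²)/(2·0.7) = 76.2 m

Phase 2 (decelerating): v₀ = 17.0 m/s, a = -0.8 m/s².
v = v₀ + at → t = (4.5 − 17.0) / -0.8 = 15.6 s
v² = v₀² + 2aΔx → Δx = (4.5² − 17.0²)/(2·-0.8) = 168 m
Total distance = 76.2 + 168 = 244 m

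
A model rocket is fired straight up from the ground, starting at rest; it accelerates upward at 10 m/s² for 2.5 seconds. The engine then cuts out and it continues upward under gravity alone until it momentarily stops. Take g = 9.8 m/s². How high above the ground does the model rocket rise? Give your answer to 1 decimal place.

63.1 m

Phase 1 (powered ascent): v₀ = 0 m/s, a = 10 m/s².
v = v₀ + at = 0 + (10)(2.5) = 25.0 m/s
Δx = v₀t + ½at² = 0·2.5 + 0.5·10·2.5² = 31.2 m

Phase 2 (coasting upward): v₀ = 25.0 m/s, a = -9.8 m/s².
v = v₀ + at → t = (0 − 25.0) / -9.8 = 2.55 s
v² = v₀² + 2aΔx → Δx = (0² − 25.0²)/(2·-9.8) = 31.9 m
Maximum height = 31.2 + 31.9 = 63.1 m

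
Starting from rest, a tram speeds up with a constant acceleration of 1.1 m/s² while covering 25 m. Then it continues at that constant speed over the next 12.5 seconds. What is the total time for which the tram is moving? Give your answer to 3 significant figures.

Phase 1 (accelerating): v₀ = 0 m/s, a = 1.1 m/s².
v² = v₀² + 2aΔx = 0² + 2·1.1·25 = 55.0 → v = 7.42 m/s
t = (v − v₀)/a = (7.42 − 0)/1.1 = 6.74 s

Phase 2 (constant speed): v₀ = 7.42 m/s, a = 0 m/s².
v = v₀ + at = 7.42 + (0)(12.5) = 7.42 m/s
Δx = v₀t + ½at² = 7.42·12.5 + 0.5·0·12.5² = 92.7 m
Total time = 6.74 + 12.5 = 19.2 s

19.2 s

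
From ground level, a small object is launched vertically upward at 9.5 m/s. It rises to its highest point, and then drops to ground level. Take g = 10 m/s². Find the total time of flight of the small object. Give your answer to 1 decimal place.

1.9 s

Phase 1 (rising): v₀ = 9.50 m/s, a = -10 m/s².
v = v₀ + at → t = (0 − 9.50) / -10 = 0.950 s
v² = v₀² + 2aΔx → Δx = (0² − 9.50²)/(2·-10) = 4.51 m

Phase 2 (falling): v₀ = 0 m/s, a = -10 m/s².
Falls 4.51 m from rest: t = √(2·4.51/10) = 0.950 s; v = g·t = 9.50 m/s.
Total time = 0.950 + 0.950 = 1.90 s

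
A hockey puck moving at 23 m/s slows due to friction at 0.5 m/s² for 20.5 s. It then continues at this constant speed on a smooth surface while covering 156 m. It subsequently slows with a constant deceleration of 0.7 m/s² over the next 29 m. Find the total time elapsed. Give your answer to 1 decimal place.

35.2 s

Phase 1 (decelerating): v₀ = 23.0 m/s, a = -0.5 m/s².
v = v₀ + at = 23.0 + (-0.5)(20.5) = 12.8 m/s
Δx = v₀t + ½at² = 23.0·20.5 + 0.5·-0.5·20.5² = 366 m

Phase 2 (constant speed): v₀ = 12.8 m/s, a = 0 m/s².
Constant speed: t = d/v = 156/12.8 = 12.2 s

Phase 3 (decelerating): v₀ = 12.8 m/s, a = -0.7 m/s².
v² = v₀² + 2aΔx = 12.8² + 2·-0.7·29 = 122 → v = 11.0 m/s
t = (v − v₀)/a = (11.0 − 12.8)/-0.7 = 2.44 s
Total time = 20.5 + 12.2 + 2.44 = 35.2 s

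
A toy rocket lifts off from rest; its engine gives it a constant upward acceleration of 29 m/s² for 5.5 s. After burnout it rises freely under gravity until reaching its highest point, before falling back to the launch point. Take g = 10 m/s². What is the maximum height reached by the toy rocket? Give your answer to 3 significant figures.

1710 m

Phase 1 (powered ascent): v₀ = 0 m/s, a = 29 m/s².
v = v₀ + at = 0 + (29)(5.5) = 160 m/s
Δx = v₀t + ½at² = 0·5.5 + 0.5·29·5.5² = 439 m

Phase 2 (coasting upward): v₀ = 160 m/s, a = -10 m/s².
v = v₀ + at → t = (0 − 160) / -10 = 15.9 s
v² = v₀² + 2aΔx → Δx = (0² − 160²)/(2·-10) = 1270 m
Maximum height = 439 + 1270 = 1710 m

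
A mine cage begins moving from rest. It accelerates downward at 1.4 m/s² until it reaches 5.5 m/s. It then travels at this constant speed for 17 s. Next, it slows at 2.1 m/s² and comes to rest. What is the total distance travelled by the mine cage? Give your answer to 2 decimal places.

111.51 m

Phase 1 (accelerating): v₀ = 0 m/s, a = 1.4 m/s².
v = v₀ + at → t = (5.5 − 0) / 1.4 = 3.93 s
v² = v₀² + 2aΔx → Δx = (5.5² − 0²)/(2·1.4) = 10.8 m

Phase 2 (constant speed): v₀ = 5.50 m/s, a = 0 m/s².
v = v₀ + at = 5.50 + (0)(17) = 5.50 m/s
Δx = v₀t + ½at² = 5.50·17 + 0.5·0·17² = 93.5 m

Phase 3 (decelerating): v₀ = 5.50 m/s, a = -2.1 m/s².
v = v₀ + at → t = (0 − 5.50) / -2.1 = 2.62 s
v² = v₀² + 2aΔx → Δx = (0² − 5.50²)/(2·-2.1) = 7.20 m
Total distance = 10.8 + 93.5 + 7.20 = 112 m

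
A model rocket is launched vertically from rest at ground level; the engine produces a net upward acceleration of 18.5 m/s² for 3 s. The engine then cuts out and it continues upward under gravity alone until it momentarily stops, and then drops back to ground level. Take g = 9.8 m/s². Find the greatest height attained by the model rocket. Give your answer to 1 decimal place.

240.4 m

Phase 1 (powered ascent): v₀ = 0 m/s, a = 18.5 m/s².
v = v₀ + at = 0 + (18.5)(3) = 55.5 m/s
Δx = v₀t + ½at² = 0·3 + 0.5·18.5·3² = 83.2 m

Phase 2 (coasting upward): v₀ = 55.5 m/s, a = -9.8 m/s².
v = v₀ + at → t = (0 − 55.5) / -9.8 = 5.66 s
v² = v₀² + 2aΔx → Δx = (0² − 55.5²)/(2·-9.8) = 157 m
Maximum height = 83.2 + 157 = 240 m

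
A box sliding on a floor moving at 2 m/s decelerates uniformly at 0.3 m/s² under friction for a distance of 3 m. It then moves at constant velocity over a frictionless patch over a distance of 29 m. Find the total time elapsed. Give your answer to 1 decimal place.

Phase 1 (decelerating): v₀ = 2.00 m/s, a = -0.3 m/s².
v² = v₀² + 2aΔx = 2.00² + 2·-0.3·3 = 2.20 → v = 1.48 m/s
t = (v − v₀)/a = (1.48 − 2.00)/-0.3 = 1.72 s

Phase 2 (constant speed): v₀ = 1.48 m/s, a = 0 m/s².
Constant speed: t = d/v = 29/1.48 = 19.6 s
Total time = 1.72 + 19.6 = 21.3 s

21.3 s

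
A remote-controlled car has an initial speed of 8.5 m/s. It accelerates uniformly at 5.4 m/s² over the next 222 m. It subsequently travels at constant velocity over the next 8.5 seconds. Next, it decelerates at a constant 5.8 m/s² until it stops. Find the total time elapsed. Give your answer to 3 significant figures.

Phase 1 (accelerating): v₀ = 8.50 m/s, a = 5.4 m/s².
v² = v₀² + 2aΔx = 8.50² + 2·5.4·222 = 2470 → v = 49.7 m/s
t = (v − v₀)/a = (49.7 − 8.50)/5.4 = 7.63 s

Phase 2 (constant speed): v₀ = 49.7 m/s, a = 0 m/s².
v = v₀ + at = 49.7 + (0)(8.5) = 49.7 m/s
Δx = v₀t + ½at² = 49.7·8.5 + 0.5·0·8.5² = 422 m

Phase 3 (decelerating): v₀ = 49.7 m/s, a = -5.8 m/s².
v = v₀ + at → t = (0 − 49.7) / -5.8 = 8.57 s
v² = v₀² + 2aΔx → Δx = (0² − 49.7²)/(2·-5.8) = 213 m
Total time = 7.63 + 8.50 + 8.57 = 24.7 s

24.7 s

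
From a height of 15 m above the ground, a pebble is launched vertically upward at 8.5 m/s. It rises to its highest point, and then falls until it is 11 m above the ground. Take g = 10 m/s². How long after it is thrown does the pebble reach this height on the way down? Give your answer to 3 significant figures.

2.08 s

Phase 1 (rising): v₀ = 8.50 m/s, a = -10 m/s².
v = v₀ + at → t = (0 − 8.50) / -10 = 0.850 s
v² = v₀² + 2aΔx → Δx = (0² − 8.50²)/(2·-10) = 3.61 m

Phase 2 (falling): v₀ = 0 m/s, a = -10 m/s².
Falls 7.61 m from rest: t = √(2·7.61/10) = 1.23 s; v = g·t = 12.3 m/s.
Total time = 0.850 + 1.23 = 2.08 s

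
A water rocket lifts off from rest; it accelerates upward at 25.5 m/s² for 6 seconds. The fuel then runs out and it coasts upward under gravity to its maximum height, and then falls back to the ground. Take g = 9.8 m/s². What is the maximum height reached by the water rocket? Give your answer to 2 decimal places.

1653.34 m

Phase 1 (powered ascent): v₀ = 0 m/s, a = 25.5 m/s².
v = v₀ + at = 0 + (25.5)(6) = 153 m/s
Δx = v₀t + ½at² = 0·6 + 0.5·25.5·6² = 459 m

Phase 2 (coasting upward): v₀ = 153 m/s, a = -9.8 m/s².
v = v₀ + at → t = (0 − 153) / -9.8 = 15.6 s
v² = v₀² + 2aΔx → Δx = (0² − 153²)/(2·-9.8) = 1190 m
Maximum height = 459 + 1190 = 1650 m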